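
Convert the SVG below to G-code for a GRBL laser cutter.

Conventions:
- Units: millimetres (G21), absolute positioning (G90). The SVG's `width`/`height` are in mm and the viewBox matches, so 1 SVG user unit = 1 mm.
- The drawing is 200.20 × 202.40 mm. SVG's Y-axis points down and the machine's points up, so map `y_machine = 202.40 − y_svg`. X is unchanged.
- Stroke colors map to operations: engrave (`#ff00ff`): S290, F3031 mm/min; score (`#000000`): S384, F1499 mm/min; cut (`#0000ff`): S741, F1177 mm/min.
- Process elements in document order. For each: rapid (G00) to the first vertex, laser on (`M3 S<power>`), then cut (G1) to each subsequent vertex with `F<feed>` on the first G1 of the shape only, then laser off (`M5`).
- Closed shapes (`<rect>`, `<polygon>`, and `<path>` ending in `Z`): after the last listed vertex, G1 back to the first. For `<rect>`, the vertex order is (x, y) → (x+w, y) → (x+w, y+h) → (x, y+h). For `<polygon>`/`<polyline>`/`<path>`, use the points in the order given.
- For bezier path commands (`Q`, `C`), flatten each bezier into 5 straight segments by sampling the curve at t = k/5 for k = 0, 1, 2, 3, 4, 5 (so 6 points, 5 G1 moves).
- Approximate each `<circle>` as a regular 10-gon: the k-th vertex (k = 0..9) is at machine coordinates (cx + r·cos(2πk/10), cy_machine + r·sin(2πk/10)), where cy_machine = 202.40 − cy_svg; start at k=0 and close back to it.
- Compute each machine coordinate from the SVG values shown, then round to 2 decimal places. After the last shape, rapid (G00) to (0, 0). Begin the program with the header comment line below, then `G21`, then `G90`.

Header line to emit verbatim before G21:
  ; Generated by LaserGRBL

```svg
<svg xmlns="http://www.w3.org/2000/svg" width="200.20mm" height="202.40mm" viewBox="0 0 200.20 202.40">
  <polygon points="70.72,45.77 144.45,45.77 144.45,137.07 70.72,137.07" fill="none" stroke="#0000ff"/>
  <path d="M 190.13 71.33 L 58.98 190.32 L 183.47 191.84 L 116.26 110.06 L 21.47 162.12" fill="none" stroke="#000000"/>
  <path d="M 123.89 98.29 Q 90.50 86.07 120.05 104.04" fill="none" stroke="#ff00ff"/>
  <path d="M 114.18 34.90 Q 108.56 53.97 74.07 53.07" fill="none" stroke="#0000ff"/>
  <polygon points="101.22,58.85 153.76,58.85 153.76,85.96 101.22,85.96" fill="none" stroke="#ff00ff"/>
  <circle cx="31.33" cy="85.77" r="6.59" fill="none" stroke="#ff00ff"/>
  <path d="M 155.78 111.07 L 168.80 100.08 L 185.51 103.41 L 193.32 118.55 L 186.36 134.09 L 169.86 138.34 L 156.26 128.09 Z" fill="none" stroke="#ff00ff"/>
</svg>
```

; Generated by LaserGRBL
G21
G90
G00 X70.72 Y156.63
M3 S741
G1 X144.45 Y156.63 F1177
G1 X144.45 Y65.33
G1 X70.72 Y65.33
G1 X70.72 Y156.63
M5
G00 X190.13 Y131.07
M3 S384
G1 X58.98 Y12.08 F1499
G1 X183.47 Y10.56
G1 X116.26 Y92.34
G1 X21.47 Y40.28
M5
G00 X123.89 Y104.11
M3 S290
G1 X113.05 Y107.79 F3031
G1 X107.25 Y109.06
G1 X106.48 Y107.91
G1 X110.75 Y104.34
G1 X120.05 Y98.36
M5
G00 X114.18 Y167.50
M3 S741
G1 X110.78 Y160.67 F1177
G1 X105.06 Y155.44
G1 X97.04 Y151.81
G1 X86.71 Y149.77
G1 X74.07 Y149.33
M5
G00 X101.22 Y143.55
M3 S290
G1 X153.76 Y143.55 F3031
G1 X153.76 Y116.44
G1 X101.22 Y116.44
G1 X101.22 Y143.55
M5
G00 X37.92 Y116.63
M3 S290
G1 X36.66 Y120.50 F3031
G1 X33.37 Y122.90
G1 X29.29 Y122.90
G1 X26.00 Y120.50
G1 X24.74 Y116.63
G1 X26.00 Y112.76
G1 X29.29 Y110.36
G1 X33.37 Y110.36
G1 X36.66 Y112.76
G1 X37.92 Y116.63
M5
G00 X155.78 Y91.33
M3 S290
G1 X168.80 Y102.32 F3031
G1 X185.51 Y98.99
G1 X193.32 Y83.85
G1 X186.36 Y68.31
G1 X169.86 Y64.06
G1 X156.26 Y74.31
G1 X155.78 Y91.33
M5
G00 X0.00 Y0.00

1 u = 1 mm; y_m = 202.40 − y.

[1] `<polygon>` rectangle, #0000ff→cut S741 F1177: (70.72,156.63) → (144.45,156.63) → (144.45,65.33) → (70.72,65.33) → (70.72,156.63) (closed)

[2] `<path>` open polyline, #000000→score S384 F1499: (190.13,131.07) → (58.98,12.08) → (183.47,10.56) → (116.26,92.34) → (21.47,40.28)

[3] `<path>` quadratic bezier, #ff00ff→engrave S290 F3031: (123.89,104.11) → (113.05,107.79) → (107.25,109.06) → (106.48,107.91) → (110.75,104.34) → (120.05,98.36)

[4] `<path>` quadratic bezier, #0000ff→cut S741 F1177: (114.18,167.50) → (110.78,160.67) → (105.06,155.44) → (97.04,151.81) → (86.71,149.77) → (74.07,149.33)

[5] `<polygon>` rectangle, #ff00ff→engrave S290 F3031: (101.22,143.55) → (153.76,143.55) → (153.76,116.44) → (101.22,116.44) → (101.22,143.55) (closed)

[6] `<circle>` circle, #ff00ff→engrave S290 F3031: (37.92,116.63) → (36.66,120.50) → (33.37,122.90) → (29.29,122.90) → (26.00,120.50) → (24.74,116.63) → (26.00,112.76) → (29.29,110.36) → (33.37,110.36) → (36.66,112.76) → (37.92,116.63) (closed)

[7] `<path>` regular polygon, #ff00ff→engrave S290 F3031: (155.78,91.33) → (168.80,102.32) → (185.51,98.99) → (193.32,83.85) → (186.36,68.31) → (169.86,64.06) → (156.26,74.31) → (155.78,91.33) (closed)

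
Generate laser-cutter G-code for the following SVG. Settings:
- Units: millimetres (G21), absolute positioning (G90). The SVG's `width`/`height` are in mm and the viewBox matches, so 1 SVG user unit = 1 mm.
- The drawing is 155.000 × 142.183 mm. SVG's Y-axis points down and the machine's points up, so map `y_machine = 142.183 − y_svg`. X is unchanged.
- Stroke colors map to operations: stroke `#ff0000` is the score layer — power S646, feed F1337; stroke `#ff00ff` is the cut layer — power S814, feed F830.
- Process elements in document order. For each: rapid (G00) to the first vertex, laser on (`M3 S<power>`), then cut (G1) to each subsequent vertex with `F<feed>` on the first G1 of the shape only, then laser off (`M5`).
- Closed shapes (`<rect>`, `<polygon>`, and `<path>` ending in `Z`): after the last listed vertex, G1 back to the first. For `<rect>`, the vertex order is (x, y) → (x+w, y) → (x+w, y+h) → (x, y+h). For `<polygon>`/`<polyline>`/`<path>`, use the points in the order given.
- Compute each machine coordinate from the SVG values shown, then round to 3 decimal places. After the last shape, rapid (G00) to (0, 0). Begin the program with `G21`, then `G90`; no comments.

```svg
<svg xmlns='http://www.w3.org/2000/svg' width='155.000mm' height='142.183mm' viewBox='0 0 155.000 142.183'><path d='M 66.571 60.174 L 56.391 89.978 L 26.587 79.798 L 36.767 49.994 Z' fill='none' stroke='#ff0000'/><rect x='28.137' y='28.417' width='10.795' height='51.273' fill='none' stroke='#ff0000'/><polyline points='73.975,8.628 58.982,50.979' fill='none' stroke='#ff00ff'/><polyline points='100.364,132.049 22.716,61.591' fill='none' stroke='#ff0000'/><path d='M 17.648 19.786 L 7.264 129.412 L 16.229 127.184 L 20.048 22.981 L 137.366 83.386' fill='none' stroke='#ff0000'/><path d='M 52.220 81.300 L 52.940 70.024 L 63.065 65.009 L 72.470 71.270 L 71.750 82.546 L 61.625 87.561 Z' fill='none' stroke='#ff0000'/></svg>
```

G21
G90
G00 X66.571 Y82.009
M3 S646
G1 X56.391 Y52.205 F1337
G1 X26.587 Y62.385
G1 X36.767 Y92.189
G1 X66.571 Y82.009
M5
G00 X28.137 Y113.766
M3 S646
G1 X38.932 Y113.766 F1337
G1 X38.932 Y62.493
G1 X28.137 Y62.493
G1 X28.137 Y113.766
M5
G00 X73.975 Y133.555
M3 S814
G1 X58.982 Y91.204 F830
M5
G00 X100.364 Y10.134
M3 S646
G1 X22.716 Y80.592 F1337
M5
G00 X17.648 Y122.397
M3 S646
G1 X7.264 Y12.771 F1337
G1 X16.229 Y14.999
G1 X20.048 Y119.202
G1 X137.366 Y58.797
M5
G00 X52.220 Y60.883
M3 S646
G1 X52.940 Y72.159 F1337
G1 X63.065 Y77.174
G1 X72.470 Y70.913
G1 X71.750 Y59.637
G1 X61.625 Y54.622
G1 X52.220 Y60.883
M5
G00 X0.000 Y0.000

1 u = 1 mm; y_m = 142.183 − y.

[1] `<path>` regular polygon, #ff0000→score S646 F1337: (66.571,82.009) → (56.391,52.205) → (26.587,62.385) → (36.767,92.189) → (66.571,82.009) (closed)

[2] `<rect>` rectangle, #ff0000→score S646 F1337: (28.137,113.766) → (38.932,113.766) → (38.932,62.493) → (28.137,62.493) → (28.137,113.766) (closed)

[3] `<polyline>` line segment, #ff00ff→cut S814 F830: (73.975,133.555) → (58.982,91.204)

[4] `<polyline>` line segment, #ff0000→score S646 F1337: (100.364,10.134) → (22.716,80.592)

[5] `<path>` open polyline, #ff0000→score S646 F1337: (17.648,122.397) → (7.264,12.771) → (16.229,14.999) → (20.048,119.202) → (137.366,58.797)

[6] `<path>` regular polygon, #ff0000→score S646 F1337: (52.220,60.883) → (52.940,72.159) → (63.065,77.174) → (72.470,70.913) → (71.750,59.637) → (61.625,54.622) → (52.220,60.883) (closed)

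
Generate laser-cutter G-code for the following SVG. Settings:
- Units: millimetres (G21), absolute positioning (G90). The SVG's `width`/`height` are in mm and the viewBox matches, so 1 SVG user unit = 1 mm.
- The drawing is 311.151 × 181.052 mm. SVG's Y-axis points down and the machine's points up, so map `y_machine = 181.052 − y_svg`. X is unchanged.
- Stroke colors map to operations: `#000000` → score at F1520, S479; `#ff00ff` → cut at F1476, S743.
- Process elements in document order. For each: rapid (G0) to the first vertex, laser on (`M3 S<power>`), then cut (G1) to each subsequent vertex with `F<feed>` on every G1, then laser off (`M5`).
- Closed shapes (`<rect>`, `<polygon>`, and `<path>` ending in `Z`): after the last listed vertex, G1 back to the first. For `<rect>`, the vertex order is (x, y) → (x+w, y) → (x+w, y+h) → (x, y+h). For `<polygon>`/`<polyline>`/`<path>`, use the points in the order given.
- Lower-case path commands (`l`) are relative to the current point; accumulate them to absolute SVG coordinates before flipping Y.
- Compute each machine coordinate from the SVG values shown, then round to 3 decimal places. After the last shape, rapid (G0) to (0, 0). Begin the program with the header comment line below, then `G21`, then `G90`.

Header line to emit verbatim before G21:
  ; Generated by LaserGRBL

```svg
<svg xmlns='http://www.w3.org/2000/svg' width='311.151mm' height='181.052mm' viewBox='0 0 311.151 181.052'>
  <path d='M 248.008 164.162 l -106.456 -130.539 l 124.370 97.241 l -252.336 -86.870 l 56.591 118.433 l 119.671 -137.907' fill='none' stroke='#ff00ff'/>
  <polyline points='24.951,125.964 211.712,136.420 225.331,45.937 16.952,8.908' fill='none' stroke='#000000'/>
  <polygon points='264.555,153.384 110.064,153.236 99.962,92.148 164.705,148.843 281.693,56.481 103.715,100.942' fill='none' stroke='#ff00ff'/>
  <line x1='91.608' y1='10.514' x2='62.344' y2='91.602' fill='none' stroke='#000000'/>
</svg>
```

Since the viewBox matches the mm dimensions, user units are millimetres directly. The only transform is the Y-flip y_m = 181.052 − y_svg.

Shape 1 is a open polyline drawn with `<path>`. Its stroke #ff00ff means cut at S743, F1476. After flipping Y the toolpath is (248.008,16.890) → (141.552,147.429) → (265.922,50.188) → (13.586,137.058) → (70.177,18.625) → (189.848,156.532).

Shape 2 is a open polyline drawn with `<polyline>`. Its stroke #000000 means score at S479, F1520. After flipping Y the toolpath is (24.951,55.088) → (211.712,44.632) → (225.331,135.115) → (16.952,172.144).

Shape 3 is a closed polygon drawn with `<polygon>`. Its stroke #ff00ff means cut at S743, F1476. After flipping Y the toolpath is (264.555,27.668) → (110.064,27.816) → (99.962,88.904) → (164.705,32.209) → (281.693,124.571) → (103.715,80.110) → (264.555,27.668), returning to the start.

Shape 4 is a line segment drawn with `<line>`. Its stroke #000000 means score at S479, F1520. After flipping Y the toolpath is (91.608,170.538) → (62.344,89.450).

; Generated by LaserGRBL
G21
G90
G0 X248.008 Y16.890
M3 S743
G1 X141.552 Y147.429 F1476
G1 X265.922 Y50.188 F1476
G1 X13.586 Y137.058 F1476
G1 X70.177 Y18.625 F1476
G1 X189.848 Y156.532 F1476
M5
G0 X24.951 Y55.088
M3 S479
G1 X211.712 Y44.632 F1520
G1 X225.331 Y135.115 F1520
G1 X16.952 Y172.144 F1520
M5
G0 X264.555 Y27.668
M3 S743
G1 X110.064 Y27.816 F1476
G1 X99.962 Y88.904 F1476
G1 X164.705 Y32.209 F1476
G1 X281.693 Y124.571 F1476
G1 X103.715 Y80.110 F1476
G1 X264.555 Y27.668 F1476
M5
G0 X91.608 Y170.538
M3 S479
G1 X62.344 Y89.450 F1520
M5
G0 X0.000 Y0.000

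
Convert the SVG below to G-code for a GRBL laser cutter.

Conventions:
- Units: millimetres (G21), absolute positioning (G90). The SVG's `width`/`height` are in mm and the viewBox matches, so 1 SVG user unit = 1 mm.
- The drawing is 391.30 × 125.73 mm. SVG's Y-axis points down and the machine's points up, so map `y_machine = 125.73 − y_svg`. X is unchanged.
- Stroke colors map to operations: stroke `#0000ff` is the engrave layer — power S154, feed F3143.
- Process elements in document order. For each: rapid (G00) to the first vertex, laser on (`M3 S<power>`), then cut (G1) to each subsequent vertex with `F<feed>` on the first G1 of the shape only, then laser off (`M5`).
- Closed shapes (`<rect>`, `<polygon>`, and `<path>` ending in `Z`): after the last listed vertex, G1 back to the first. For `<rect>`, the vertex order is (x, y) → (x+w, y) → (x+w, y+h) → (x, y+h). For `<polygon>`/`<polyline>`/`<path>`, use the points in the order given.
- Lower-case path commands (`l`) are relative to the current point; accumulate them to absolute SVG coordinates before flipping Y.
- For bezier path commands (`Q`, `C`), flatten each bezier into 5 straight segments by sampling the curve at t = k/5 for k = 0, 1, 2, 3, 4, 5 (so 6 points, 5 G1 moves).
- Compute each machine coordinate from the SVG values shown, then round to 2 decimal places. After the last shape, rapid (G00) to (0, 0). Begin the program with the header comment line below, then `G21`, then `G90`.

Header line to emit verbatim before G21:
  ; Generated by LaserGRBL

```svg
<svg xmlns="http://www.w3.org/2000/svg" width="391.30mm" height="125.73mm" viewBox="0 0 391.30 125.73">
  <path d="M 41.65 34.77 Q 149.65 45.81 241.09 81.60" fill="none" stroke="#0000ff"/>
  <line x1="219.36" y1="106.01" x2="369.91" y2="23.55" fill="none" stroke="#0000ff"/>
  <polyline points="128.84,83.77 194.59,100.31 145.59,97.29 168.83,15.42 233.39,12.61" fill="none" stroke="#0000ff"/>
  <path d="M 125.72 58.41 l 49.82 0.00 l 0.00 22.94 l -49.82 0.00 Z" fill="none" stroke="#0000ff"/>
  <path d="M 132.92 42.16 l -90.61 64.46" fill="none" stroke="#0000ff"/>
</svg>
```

1 u = 1 mm; y_m = 125.73 − y.

[1] `<path>` quadratic bezier, #0000ff→engrave S154 F3143: (41.65,90.96) → (84.19,85.55) → (125.40,78.17) → (165.29,68.80) → (203.85,57.46) → (241.09,44.13)

[2] `<line>` line segment, #0000ff→engrave S154 F3143: (219.36,19.72) → (369.91,102.18)

[3] `<polyline>` open polyline, #0000ff→engrave S154 F3143: (128.84,41.96) → (194.59,25.42) → (145.59,28.44) → (168.83,110.31) → (233.39,113.12)

[4] `<path>` rectangle, #0000ff→engrave S154 F3143: (125.72,67.32) → (175.54,67.32) → (175.54,44.38) → (125.72,44.38) → (125.72,67.32) (closed)

[5] `<path>` line segment, #0000ff→engrave S154 F3143: (132.92,83.57) → (42.31,19.11)

; Generated by LaserGRBL
G21
G90
G00 X41.65 Y90.96
M3 S154
G1 X84.19 Y85.55 F3143
G1 X125.40 Y78.17
G1 X165.29 Y68.80
G1 X203.85 Y57.46
G1 X241.09 Y44.13
M5
G00 X219.36 Y19.72
M3 S154
G1 X369.91 Y102.18 F3143
M5
G00 X128.84 Y41.96
M3 S154
G1 X194.59 Y25.42 F3143
G1 X145.59 Y28.44
G1 X168.83 Y110.31
G1 X233.39 Y113.12
M5
G00 X125.72 Y67.32
M3 S154
G1 X175.54 Y67.32 F3143
G1 X175.54 Y44.38
G1 X125.72 Y44.38
G1 X125.72 Y67.32
M5
G00 X132.92 Y83.57
M3 S154
G1 X42.31 Y19.11 F3143
M5
G00 X0.00 Y0.00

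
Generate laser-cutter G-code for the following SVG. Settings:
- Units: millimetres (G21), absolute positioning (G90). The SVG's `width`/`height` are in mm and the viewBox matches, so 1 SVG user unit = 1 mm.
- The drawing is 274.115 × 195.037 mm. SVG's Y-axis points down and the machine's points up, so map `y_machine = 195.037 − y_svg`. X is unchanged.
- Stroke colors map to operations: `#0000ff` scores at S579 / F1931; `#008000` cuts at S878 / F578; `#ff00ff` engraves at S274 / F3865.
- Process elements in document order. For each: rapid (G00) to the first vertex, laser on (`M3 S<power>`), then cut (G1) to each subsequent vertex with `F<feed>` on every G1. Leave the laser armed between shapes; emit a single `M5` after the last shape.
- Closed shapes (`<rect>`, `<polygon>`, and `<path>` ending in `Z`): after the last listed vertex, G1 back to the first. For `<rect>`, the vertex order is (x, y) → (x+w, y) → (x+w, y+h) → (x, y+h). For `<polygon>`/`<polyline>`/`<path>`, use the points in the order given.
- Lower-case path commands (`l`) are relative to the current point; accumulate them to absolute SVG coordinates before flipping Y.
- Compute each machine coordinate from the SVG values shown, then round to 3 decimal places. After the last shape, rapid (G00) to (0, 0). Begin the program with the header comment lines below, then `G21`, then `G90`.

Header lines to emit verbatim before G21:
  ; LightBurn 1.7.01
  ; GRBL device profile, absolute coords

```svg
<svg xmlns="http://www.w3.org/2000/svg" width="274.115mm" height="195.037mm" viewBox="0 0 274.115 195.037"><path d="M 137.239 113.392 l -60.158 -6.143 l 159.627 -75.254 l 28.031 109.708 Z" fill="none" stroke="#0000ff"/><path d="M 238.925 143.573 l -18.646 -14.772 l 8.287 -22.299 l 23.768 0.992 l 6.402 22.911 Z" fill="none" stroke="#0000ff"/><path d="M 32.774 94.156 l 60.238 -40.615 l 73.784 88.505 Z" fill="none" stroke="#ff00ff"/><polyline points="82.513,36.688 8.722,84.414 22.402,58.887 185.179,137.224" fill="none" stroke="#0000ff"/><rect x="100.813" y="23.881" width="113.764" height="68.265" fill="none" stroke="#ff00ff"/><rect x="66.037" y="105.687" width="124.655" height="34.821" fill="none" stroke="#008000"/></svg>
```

1 u = 1 mm; y_m = 195.037 − y.

[1] `<path>` closed polygon, #0000ff→score S579 F1931: (137.239,81.645) → (77.081,87.788) → (236.708,163.042) → (264.739,53.334) → (137.239,81.645) (closed)

[2] `<path>` regular polygon, #0000ff→score S579 F1931: (238.925,51.464) → (220.279,66.236) → (228.566,88.535) → (252.334,87.543) → (258.736,64.632) → (238.925,51.464) (closed)

[3] `<path>` closed polygon, #ff00ff→engrave S274 F3865: (32.774,100.881) → (93.012,141.496) → (166.796,52.991) → (32.774,100.881) (closed)

[4] `<polyline>` open polyline, #0000ff→score S579 F1931: (82.513,158.349) → (8.722,110.623) → (22.402,136.150) → (185.179,57.813)

[5] `<rect>` rectangle, #ff00ff→engrave S274 F3865: (100.813,171.156) → (214.577,171.156) → (214.577,102.891) → (100.813,102.891) → (100.813,171.156) (closed)

[6] `<rect>` rectangle, #008000→cut S878 F578: (66.037,89.350) → (190.692,89.350) → (190.692,54.529) → (66.037,54.529) → (66.037,89.350) (closed)

; LightBurn 1.7.01
; GRBL device profile, absolute coords
G21
G90
G00 X137.239 Y81.645
M3 S579
G1 X77.081 Y87.788 F1931
G1 X236.708 Y163.042 F1931
G1 X264.739 Y53.334 F1931
G1 X137.239 Y81.645 F1931
G00 X238.925 Y51.464
M3 S579
G1 X220.279 Y66.236 F1931
G1 X228.566 Y88.535 F1931
G1 X252.334 Y87.543 F1931
G1 X258.736 Y64.632 F1931
G1 X238.925 Y51.464 F1931
G00 X32.774 Y100.881
M3 S274
G1 X93.012 Y141.496 F3865
G1 X166.796 Y52.991 F3865
G1 X32.774 Y100.881 F3865
G00 X82.513 Y158.349
M3 S579
G1 X8.722 Y110.623 F1931
G1 X22.402 Y136.150 F1931
G1 X185.179 Y57.813 F1931
G00 X100.813 Y171.156
M3 S274
G1 X214.577 Y171.156 F3865
G1 X214.577 Y102.891 F3865
G1 X100.813 Y102.891 F3865
G1 X100.813 Y171.156 F3865
G00 X66.037 Y89.350
M3 S878
G1 X190.692 Y89.350 F578
G1 X190.692 Y54.529 F578
G1 X66.037 Y54.529 F578
G1 X66.037 Y89.350 F578
M5
G00 X0.000 Y0.000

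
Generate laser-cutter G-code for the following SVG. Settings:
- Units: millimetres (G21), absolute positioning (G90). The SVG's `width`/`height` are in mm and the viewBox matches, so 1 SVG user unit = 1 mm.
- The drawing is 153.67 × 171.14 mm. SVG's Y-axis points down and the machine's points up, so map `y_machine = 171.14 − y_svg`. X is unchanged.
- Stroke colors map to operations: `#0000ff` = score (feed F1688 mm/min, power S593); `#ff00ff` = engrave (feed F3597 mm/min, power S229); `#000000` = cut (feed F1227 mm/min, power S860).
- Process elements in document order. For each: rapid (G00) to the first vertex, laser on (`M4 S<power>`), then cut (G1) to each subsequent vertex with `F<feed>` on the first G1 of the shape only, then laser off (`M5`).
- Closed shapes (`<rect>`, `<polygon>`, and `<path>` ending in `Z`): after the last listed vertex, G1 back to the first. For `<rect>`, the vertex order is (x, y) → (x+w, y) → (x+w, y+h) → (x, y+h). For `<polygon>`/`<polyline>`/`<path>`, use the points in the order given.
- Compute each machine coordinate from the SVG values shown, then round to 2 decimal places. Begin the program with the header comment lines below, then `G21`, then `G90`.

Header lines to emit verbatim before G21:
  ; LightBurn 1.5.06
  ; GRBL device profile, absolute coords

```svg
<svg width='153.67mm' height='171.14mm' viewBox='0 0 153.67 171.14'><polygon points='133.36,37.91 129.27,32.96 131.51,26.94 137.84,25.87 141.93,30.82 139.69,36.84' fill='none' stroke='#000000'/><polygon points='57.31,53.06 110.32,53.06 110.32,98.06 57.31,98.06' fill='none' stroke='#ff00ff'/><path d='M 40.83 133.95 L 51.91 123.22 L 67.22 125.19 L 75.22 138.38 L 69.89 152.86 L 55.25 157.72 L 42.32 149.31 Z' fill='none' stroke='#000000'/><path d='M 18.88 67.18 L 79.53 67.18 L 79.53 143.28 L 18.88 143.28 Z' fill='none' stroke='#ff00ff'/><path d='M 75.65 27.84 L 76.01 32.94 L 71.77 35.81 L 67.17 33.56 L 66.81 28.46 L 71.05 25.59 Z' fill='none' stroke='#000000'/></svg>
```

; LightBurn 1.5.06
; GRBL device profile, absolute coords
G21
G90
G00 X133.36 Y133.23
M4 S860
G1 X129.27 Y138.18 F1227
G1 X131.51 Y144.20
G1 X137.84 Y145.27
G1 X141.93 Y140.32
G1 X139.69 Y134.30
G1 X133.36 Y133.23
M5
G00 X57.31 Y118.08
M4 S229
G1 X110.32 Y118.08 F3597
G1 X110.32 Y73.08
G1 X57.31 Y73.08
G1 X57.31 Y118.08
M5
G00 X40.83 Y37.19
M4 S860
G1 X51.91 Y47.92 F1227
G1 X67.22 Y45.95
G1 X75.22 Y32.76
G1 X69.89 Y18.28
G1 X55.25 Y13.42
G1 X42.32 Y21.83
G1 X40.83 Y37.19
M5
G00 X18.88 Y103.96
M4 S229
G1 X79.53 Y103.96 F3597
G1 X79.53 Y27.86
G1 X18.88 Y27.86
G1 X18.88 Y103.96
M5
G00 X75.65 Y143.30
M4 S860
G1 X76.01 Y138.20 F1227
G1 X71.77 Y135.33
G1 X67.17 Y137.58
G1 X66.81 Y142.68
G1 X71.05 Y145.55
G1 X75.65 Y143.30
M5

Since the viewBox matches the mm dimensions, user units are millimetres directly. The only transform is the Y-flip y_m = 171.14 − y_svg.

Shape 1 is a regular polygon drawn with `<polygon>`. Its stroke #000000 means cut at S860, F1227. After flipping Y the toolpath is (133.36,133.23) → (129.27,138.18) → (131.51,144.20) → (137.84,145.27) → (141.93,140.32) → (139.69,134.30) → (133.36,133.23), returning to the start.

Shape 2 is a rectangle drawn with `<polygon>`. Its stroke #ff00ff means engrave at S229, F3597. After flipping Y the toolpath is (57.31,118.08) → (110.32,118.08) → (110.32,73.08) → (57.31,73.08) → (57.31,118.08), returning to the start.

Shape 3 is a regular polygon drawn with `<path>`. Its stroke #000000 means cut at S860, F1227. After flipping Y the toolpath is (40.83,37.19) → (51.91,47.92) → (67.22,45.95) → (75.22,32.76) → (69.89,18.28) → (55.25,13.42) → (42.32,21.83) → (40.83,37.19), returning to the start.

Shape 4 is a rectangle drawn with `<path>`. Its stroke #ff00ff means engrave at S229, F3597. After flipping Y the toolpath is (18.88,103.96) → (79.53,103.96) → (79.53,27.86) → (18.88,27.86) → (18.88,103.96), returning to the start.

Shape 5 is a regular polygon drawn with `<path>`. Its stroke #000000 means cut at S860, F1227. After flipping Y the toolpath is (75.65,143.30) → (76.01,138.20) → (71.77,135.33) → (67.17,137.58) → (66.81,142.68) → (71.05,145.55) → (75.65,143.30), returning to the start.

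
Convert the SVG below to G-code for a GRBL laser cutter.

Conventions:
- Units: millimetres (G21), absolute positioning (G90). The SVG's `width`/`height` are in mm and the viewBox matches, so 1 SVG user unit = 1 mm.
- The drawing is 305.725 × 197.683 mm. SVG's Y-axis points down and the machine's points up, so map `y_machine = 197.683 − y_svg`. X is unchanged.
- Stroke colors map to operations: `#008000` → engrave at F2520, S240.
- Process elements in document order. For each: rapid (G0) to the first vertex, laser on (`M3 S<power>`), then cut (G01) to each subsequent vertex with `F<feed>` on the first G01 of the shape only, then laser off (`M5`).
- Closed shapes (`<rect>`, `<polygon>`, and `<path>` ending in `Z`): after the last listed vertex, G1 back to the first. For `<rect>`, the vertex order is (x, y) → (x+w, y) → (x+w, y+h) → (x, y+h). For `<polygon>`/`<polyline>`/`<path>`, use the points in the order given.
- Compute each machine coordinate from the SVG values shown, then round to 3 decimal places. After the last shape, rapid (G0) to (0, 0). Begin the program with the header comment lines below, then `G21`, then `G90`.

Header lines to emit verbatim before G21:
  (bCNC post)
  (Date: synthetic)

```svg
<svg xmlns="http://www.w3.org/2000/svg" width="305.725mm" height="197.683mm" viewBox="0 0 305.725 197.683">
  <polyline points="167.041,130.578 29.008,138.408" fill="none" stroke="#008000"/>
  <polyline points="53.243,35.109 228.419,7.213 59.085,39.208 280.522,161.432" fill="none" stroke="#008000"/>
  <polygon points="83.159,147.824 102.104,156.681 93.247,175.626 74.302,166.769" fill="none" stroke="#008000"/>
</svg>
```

(bCNC post)
(Date: synthetic)
G21
G90
G0 X167.041 Y67.105
M3 S240
G01 X29.008 Y59.275 F2520
M5
G0 X53.243 Y162.574
M3 S240
G01 X228.419 Y190.470 F2520
G01 X59.085 Y158.475
G01 X280.522 Y36.251
M5
G0 X83.159 Y49.859
M3 S240
G01 X102.104 Y41.002 F2520
G01 X93.247 Y22.057
G01 X74.302 Y30.914
G01 X83.159 Y49.859
M5
G0 X0.000 Y0.000

viewBox `0 0 305.725 197.683` with mm width/height → 1 unit = 1 mm. Flip: y_m = 197.683 − y_svg.

**Shape 1** — `<polyline>` line segment, stroke `#008000` → engrave (S240, F2520). Machine vertices: (167.041,67.105) → (29.008,59.275). Open path.

**Shape 2** — `<polyline>` open polyline, stroke `#008000` → engrave (S240, F2520). Machine vertices: (53.243,162.574) → (228.419,190.470) → (59.085,158.475) → (280.522,36.251). Open path.

**Shape 3** — `<polygon>` regular polygon, stroke `#008000` → engrave (S240, F2520). Machine vertices: (83.159,49.859) → (102.104,41.002) → (93.247,22.057) → (74.302,30.914) → (83.159,49.859). Closed: final G1 returns to the first vertex.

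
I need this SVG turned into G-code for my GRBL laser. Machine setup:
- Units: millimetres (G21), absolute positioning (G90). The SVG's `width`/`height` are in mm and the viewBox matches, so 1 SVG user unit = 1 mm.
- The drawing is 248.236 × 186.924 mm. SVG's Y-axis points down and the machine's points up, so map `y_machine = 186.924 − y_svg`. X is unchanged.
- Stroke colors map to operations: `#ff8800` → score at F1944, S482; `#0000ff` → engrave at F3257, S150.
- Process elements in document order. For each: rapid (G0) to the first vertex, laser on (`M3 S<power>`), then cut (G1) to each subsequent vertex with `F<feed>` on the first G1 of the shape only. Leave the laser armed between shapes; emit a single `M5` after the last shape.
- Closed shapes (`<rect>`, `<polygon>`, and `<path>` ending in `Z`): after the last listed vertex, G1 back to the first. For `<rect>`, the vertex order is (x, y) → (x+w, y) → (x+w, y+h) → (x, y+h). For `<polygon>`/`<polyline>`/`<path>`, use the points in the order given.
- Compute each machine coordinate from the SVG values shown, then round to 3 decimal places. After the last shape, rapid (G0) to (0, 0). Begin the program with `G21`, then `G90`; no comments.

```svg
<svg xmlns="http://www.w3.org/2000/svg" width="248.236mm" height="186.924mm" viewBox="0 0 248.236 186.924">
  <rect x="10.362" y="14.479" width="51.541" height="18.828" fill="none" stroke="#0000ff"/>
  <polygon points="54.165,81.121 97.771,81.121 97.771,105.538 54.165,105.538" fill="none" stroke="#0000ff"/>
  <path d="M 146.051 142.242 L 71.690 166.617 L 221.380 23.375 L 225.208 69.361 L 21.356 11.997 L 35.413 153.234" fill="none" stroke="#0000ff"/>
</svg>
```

G21
G90
G0 X10.362 Y172.445
M3 S150
G1 X61.903 Y172.445 F3257
G1 X61.903 Y153.617
G1 X10.362 Y153.617
G1 X10.362 Y172.445
G0 X54.165 Y105.803
M3 S150
G1 X97.771 Y105.803 F3257
G1 X97.771 Y81.386
G1 X54.165 Y81.386
G1 X54.165 Y105.803
G0 X146.051 Y44.682
M3 S150
G1 X71.690 Y20.307 F3257
G1 X221.380 Y163.549
G1 X225.208 Y117.563
G1 X21.356 Y174.927
G1 X35.413 Y33.690
M5
G0 X0.000 Y0.000

Since the viewBox matches the mm dimensions, user units are millimetres directly. The only transform is the Y-flip y_m = 186.924 − y_svg.

Shape 1 is a rectangle drawn with `<rect>`. Its stroke #0000ff means engrave at S150, F3257. After flipping Y the toolpath is (10.362,172.445) → (61.903,172.445) → (61.903,153.617) → (10.362,153.617) → (10.362,172.445), returning to the start.

Shape 2 is a rectangle drawn with `<polygon>`. Its stroke #0000ff means engrave at S150, F3257. After flipping Y the toolpath is (54.165,105.803) → (97.771,105.803) → (97.771,81.386) → (54.165,81.386) → (54.165,105.803), returning to the start.

Shape 3 is a open polyline drawn with `<path>`. Its stroke #0000ff means engrave at S150, F3257. After flipping Y the toolpath is (146.051,44.682) → (71.690,20.307) → (221.380,163.549) → (225.208,117.563) → (21.356,174.927) → (35.413,33.690).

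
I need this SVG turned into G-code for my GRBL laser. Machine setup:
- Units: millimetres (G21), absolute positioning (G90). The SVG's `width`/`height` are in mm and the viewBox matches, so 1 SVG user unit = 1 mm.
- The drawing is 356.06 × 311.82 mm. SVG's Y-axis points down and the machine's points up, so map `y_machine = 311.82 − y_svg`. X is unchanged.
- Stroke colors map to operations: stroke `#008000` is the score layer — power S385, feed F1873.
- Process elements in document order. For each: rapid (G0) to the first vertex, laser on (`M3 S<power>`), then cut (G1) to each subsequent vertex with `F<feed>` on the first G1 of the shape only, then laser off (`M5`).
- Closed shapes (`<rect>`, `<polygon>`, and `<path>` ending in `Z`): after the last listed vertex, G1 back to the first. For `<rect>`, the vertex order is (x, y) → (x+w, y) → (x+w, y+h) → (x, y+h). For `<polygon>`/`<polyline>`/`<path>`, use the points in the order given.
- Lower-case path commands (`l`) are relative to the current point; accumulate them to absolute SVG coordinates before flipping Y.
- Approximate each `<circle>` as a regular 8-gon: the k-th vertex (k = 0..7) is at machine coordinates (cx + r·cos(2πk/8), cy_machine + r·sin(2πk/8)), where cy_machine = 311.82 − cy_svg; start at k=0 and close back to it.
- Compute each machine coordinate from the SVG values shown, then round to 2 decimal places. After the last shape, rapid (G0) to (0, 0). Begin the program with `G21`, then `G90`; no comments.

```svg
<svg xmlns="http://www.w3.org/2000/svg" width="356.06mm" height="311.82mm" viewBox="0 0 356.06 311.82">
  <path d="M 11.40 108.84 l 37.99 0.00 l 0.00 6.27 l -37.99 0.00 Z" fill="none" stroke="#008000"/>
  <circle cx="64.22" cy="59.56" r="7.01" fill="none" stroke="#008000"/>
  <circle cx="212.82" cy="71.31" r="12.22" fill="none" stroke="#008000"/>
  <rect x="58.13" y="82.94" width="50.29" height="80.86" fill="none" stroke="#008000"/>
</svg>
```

viewBox `0 0 356.06 311.82` with mm width/height → 1 unit = 1 mm. Flip: y_m = 311.82 − y_svg.

**Shape 1** — `<path>` rectangle, stroke `#008000` → score (S385, F1873). Machine vertices: (11.40,202.98) → (49.39,202.98) → (49.39,196.71) → (11.40,196.71) → (11.40,202.98). Closed: final G1 returns to the first vertex.

**Shape 2** — `<circle>` circle, stroke `#008000` → score (S385, F1873). Machine vertices: (71.23,252.26) → (69.18,257.22) → (64.22,259.27) → (59.26,257.22) → (57.21,252.26) → (59.26,247.30) → (64.22,245.25) → (69.18,247.30) → (71.23,252.26). Closed: final G1 returns to the first vertex.

**Shape 3** — `<circle>` circle, stroke `#008000` → score (S385, F1873). Machine vertices: (225.04,240.51) → (221.46,249.15) → (212.82,252.73) → (204.18,249.15) → (200.60,240.51) → (204.18,231.87) → (212.82,228.29) → (221.46,231.87) → (225.04,240.51). Closed: final G1 returns to the first vertex.

**Shape 4** — `<rect>` rectangle, stroke `#008000` → score (S385, F1873). Machine vertices: (58.13,228.88) → (108.42,228.88) → (108.42,148.02) → (58.13,148.02) → (58.13,228.88). Closed: final G1 returns to the first vertex.

G21
G90
G0 X11.40 Y202.98
M3 S385
G1 X49.39 Y202.98 F1873
G1 X49.39 Y196.71
G1 X11.40 Y196.71
G1 X11.40 Y202.98
M5
G0 X71.23 Y252.26
M3 S385
G1 X69.18 Y257.22 F1873
G1 X64.22 Y259.27
G1 X59.26 Y257.22
G1 X57.21 Y252.26
G1 X59.26 Y247.30
G1 X64.22 Y245.25
G1 X69.18 Y247.30
G1 X71.23 Y252.26
M5
G0 X225.04 Y240.51
M3 S385
G1 X221.46 Y249.15 F1873
G1 X212.82 Y252.73
G1 X204.18 Y249.15
G1 X200.60 Y240.51
G1 X204.18 Y231.87
G1 X212.82 Y228.29
G1 X221.46 Y231.87
G1 X225.04 Y240.51
M5
G0 X58.13 Y228.88
M3 S385
G1 X108.42 Y228.88 F1873
G1 X108.42 Y148.02
G1 X58.13 Y148.02
G1 X58.13 Y228.88
M5
G0 X0.00 Y0.00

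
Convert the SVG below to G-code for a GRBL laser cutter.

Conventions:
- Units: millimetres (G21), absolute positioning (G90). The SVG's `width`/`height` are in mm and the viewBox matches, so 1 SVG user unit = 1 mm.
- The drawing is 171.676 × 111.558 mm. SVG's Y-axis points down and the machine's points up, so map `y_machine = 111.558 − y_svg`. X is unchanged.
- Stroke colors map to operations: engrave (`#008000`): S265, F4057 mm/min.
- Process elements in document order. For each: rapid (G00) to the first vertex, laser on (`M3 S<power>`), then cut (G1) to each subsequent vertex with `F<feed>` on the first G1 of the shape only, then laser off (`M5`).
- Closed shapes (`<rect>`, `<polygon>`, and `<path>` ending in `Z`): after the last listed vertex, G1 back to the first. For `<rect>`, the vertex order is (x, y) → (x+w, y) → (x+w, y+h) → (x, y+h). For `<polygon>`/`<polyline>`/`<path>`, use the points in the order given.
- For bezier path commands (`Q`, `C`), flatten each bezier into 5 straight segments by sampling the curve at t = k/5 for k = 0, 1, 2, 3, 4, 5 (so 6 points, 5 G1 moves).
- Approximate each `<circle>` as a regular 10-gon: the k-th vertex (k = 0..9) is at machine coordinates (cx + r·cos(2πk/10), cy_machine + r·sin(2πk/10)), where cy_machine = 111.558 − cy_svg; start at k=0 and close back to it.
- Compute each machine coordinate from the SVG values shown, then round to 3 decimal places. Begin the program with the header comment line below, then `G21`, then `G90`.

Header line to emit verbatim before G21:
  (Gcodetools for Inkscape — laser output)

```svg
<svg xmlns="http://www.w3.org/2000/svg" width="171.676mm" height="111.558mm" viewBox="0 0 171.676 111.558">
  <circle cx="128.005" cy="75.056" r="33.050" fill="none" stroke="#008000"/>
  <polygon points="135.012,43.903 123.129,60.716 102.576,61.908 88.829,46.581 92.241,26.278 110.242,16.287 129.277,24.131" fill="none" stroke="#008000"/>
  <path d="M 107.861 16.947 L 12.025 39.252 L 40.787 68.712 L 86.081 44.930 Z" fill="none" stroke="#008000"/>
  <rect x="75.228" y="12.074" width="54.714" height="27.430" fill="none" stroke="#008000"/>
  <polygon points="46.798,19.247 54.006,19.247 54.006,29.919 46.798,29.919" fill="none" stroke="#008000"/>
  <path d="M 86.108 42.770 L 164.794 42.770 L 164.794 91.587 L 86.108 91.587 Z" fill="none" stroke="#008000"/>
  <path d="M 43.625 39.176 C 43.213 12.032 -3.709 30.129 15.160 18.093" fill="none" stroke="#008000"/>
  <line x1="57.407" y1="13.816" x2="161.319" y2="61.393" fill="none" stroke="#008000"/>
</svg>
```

(Gcodetools for Inkscape — laser output)
G21
G90
G00 X161.055 Y36.502
M3 S265
G1 X154.743 Y55.928 F4057
G1 X138.218 Y67.934
G1 X117.792 Y67.934
G1 X101.267 Y55.928
G1 X94.955 Y36.502
G1 X101.267 Y17.076
G1 X117.792 Y5.070
G1 X138.218 Y5.070
G1 X154.743 Y17.076
G1 X161.055 Y36.502
M5
G00 X135.012 Y67.655
M3 S265
G1 X123.129 Y50.842 F4057
G1 X102.576 Y49.650
G1 X88.829 Y64.977
G1 X92.241 Y85.280
G1 X110.242 Y95.271
G1 X129.277 Y87.427
G1 X135.012 Y67.655
M5
G00 X107.861 Y94.611
M3 S265
G1 X12.025 Y72.306 F4057
G1 X40.787 Y42.846
G1 X86.081 Y66.628
G1 X107.861 Y94.611
M5
G00 X75.228 Y99.484
M3 S265
G1 X129.942 Y99.484 F4057
G1 X129.942 Y72.054
G1 X75.228 Y72.054
G1 X75.228 Y99.484
M5
G00 X46.798 Y92.311
M3 S265
G1 X54.006 Y92.311 F4057
G1 X54.006 Y81.639
G1 X46.798 Y81.639
G1 X46.798 Y92.311
M5
G00 X86.108 Y68.788
M3 S265
G1 X164.794 Y68.788 F4057
G1 X164.794 Y19.971
G1 X86.108 Y19.971
G1 X86.108 Y68.788
M5
G00 X43.625 Y72.382
M3 S265
G1 X38.695 Y83.842 F4057
G1 X27.993 Y88.063
G1 X16.910 Y88.662
G1 X10.835 Y89.256
G1 X15.160 Y93.465
M5
G00 X57.407 Y97.742
M3 S265
G1 X161.319 Y50.165 F4057
M5

1 u = 1 mm; y_m = 111.558 − y.

[1] `<circle>` circle, #008000→engrave S265 F4057: (161.055,36.502) → (154.743,55.928) → (138.218,67.934) → (117.792,67.934) → (101.267,55.928) → (94.955,36.502) → (101.267,17.076) → (117.792,5.070) → (138.218,5.070) → (154.743,17.076) → (161.055,36.502) (closed)

[2] `<polygon>` regular polygon, #008000→engrave S265 F4057: (135.012,67.655) → (123.129,50.842) → (102.576,49.650) → (88.829,64.977) → (92.241,85.280) → (110.242,95.271) → (129.277,87.427) → (135.012,67.655) (closed)

[3] `<path>` closed polygon, #008000→engrave S265 F4057: (107.861,94.611) → (12.025,72.306) → (40.787,42.846) → (86.081,66.628) → (107.861,94.611) (closed)

[4] `<rect>` rectangle, #008000→engrave S265 F4057: (75.228,99.484) → (129.942,99.484) → (129.942,72.054) → (75.228,72.054) → (75.228,99.484) (closed)

[5] `<polygon>` rectangle, #008000→engrave S265 F4057: (46.798,92.311) → (54.006,92.311) → (54.006,81.639) → (46.798,81.639) → (46.798,92.311) (closed)

[6] `<path>` rectangle, #008000→engrave S265 F4057: (86.108,68.788) → (164.794,68.788) → (164.794,19.971) → (86.108,19.971) → (86.108,68.788) (closed)

[7] `<path>` cubic bezier, #008000→engrave S265 F4057: (43.625,72.382) → (38.695,83.842) → (27.993,88.063) → (16.910,88.662) → (10.835,89.256) → (15.160,93.465)

[8] `<line>` line segment, #008000→engrave S265 F4057: (57.407,97.742) → (161.319,50.165)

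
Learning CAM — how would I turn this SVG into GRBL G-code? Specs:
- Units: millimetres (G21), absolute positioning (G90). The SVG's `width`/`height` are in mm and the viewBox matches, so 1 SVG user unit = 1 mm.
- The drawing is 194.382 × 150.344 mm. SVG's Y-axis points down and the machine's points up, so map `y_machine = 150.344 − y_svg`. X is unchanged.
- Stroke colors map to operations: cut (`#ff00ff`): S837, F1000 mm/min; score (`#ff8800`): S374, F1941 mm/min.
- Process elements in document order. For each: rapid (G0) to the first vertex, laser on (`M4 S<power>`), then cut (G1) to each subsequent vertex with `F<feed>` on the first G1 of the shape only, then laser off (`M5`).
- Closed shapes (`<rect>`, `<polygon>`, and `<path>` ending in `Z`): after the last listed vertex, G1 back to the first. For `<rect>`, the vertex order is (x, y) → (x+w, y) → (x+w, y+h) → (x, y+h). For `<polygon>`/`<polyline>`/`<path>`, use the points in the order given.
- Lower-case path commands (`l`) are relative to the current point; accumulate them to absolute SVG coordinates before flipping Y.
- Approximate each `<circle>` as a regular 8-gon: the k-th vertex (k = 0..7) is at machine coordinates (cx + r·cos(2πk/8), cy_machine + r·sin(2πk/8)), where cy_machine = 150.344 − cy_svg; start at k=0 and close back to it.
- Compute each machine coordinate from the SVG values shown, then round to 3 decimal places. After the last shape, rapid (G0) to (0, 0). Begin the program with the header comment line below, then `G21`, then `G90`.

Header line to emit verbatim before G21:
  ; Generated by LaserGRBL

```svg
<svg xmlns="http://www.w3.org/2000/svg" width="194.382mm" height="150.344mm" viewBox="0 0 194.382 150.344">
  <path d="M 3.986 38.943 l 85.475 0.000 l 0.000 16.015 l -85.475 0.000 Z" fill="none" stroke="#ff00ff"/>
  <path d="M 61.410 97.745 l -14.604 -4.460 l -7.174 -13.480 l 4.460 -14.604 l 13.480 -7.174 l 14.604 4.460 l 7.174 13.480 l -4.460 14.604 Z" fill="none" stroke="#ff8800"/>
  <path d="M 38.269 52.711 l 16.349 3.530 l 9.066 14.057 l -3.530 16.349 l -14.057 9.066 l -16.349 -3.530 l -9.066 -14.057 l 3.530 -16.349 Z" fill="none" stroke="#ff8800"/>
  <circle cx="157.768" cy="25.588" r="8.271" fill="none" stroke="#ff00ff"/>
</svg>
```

1 u = 1 mm; y_m = 150.344 − y.

[1] `<path>` rectangle, #ff00ff→cut S837 F1000: (3.986,111.401) → (89.461,111.401) → (89.461,95.386) → (3.986,95.386) → (3.986,111.401) (closed)

[2] `<path>` regular polygon, #ff8800→score S374 F1941: (61.410,52.599) → (46.806,57.059) → (39.632,70.539) → (44.092,85.143) → (57.572,92.317) → (72.176,87.857) → (79.350,74.377) → (74.890,59.773) → (61.410,52.599) (closed)

[3] `<path>` regular polygon, #ff8800→score S374 F1941: (38.269,97.633) → (54.618,94.103) → (63.684,80.046) → (60.154,63.697) → (46.097,54.631) → (29.748,58.161) → (20.682,72.218) → (24.212,88.567) → (38.269,97.633) (closed)

[4] `<circle>` circle, #ff00ff→cut S837 F1000: (166.039,124.756) → (163.616,130.604) → (157.768,133.027) → (151.920,130.604) → (149.497,124.756) → (151.920,118.908) → (157.768,116.485) → (163.616,118.908) → (166.039,124.756) (closed)

; Generated by LaserGRBL
G21
G90
G0 X3.986 Y111.401
M4 S837
G1 X89.461 Y111.401 F1000
G1 X89.461 Y95.386
G1 X3.986 Y95.386
G1 X3.986 Y111.401
M5
G0 X61.410 Y52.599
M4 S374
G1 X46.806 Y57.059 F1941
G1 X39.632 Y70.539
G1 X44.092 Y85.143
G1 X57.572 Y92.317
G1 X72.176 Y87.857
G1 X79.350 Y74.377
G1 X74.890 Y59.773
G1 X61.410 Y52.599
M5
G0 X38.269 Y97.633
M4 S374
G1 X54.618 Y94.103 F1941
G1 X63.684 Y80.046
G1 X60.154 Y63.697
G1 X46.097 Y54.631
G1 X29.748 Y58.161
G1 X20.682 Y72.218
G1 X24.212 Y88.567
G1 X38.269 Y97.633
M5
G0 X166.039 Y124.756
M4 S837
G1 X163.616 Y130.604 F1000
G1 X157.768 Y133.027
G1 X151.920 Y130.604
G1 X149.497 Y124.756
G1 X151.920 Y118.908
G1 X157.768 Y116.485
G1 X163.616 Y118.908
G1 X166.039 Y124.756
M5
G0 X0.000 Y0.000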